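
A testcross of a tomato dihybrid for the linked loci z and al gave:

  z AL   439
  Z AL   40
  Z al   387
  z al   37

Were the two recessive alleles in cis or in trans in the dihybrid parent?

trans

The two most frequent classes are Z al (387) and z AL (439); these are the parental (non-recombinant) types.
So the F1 carried Z al on one chromosome and z AL on the other — the recessive alleles are on opposite chromosomes (trans / repulsion).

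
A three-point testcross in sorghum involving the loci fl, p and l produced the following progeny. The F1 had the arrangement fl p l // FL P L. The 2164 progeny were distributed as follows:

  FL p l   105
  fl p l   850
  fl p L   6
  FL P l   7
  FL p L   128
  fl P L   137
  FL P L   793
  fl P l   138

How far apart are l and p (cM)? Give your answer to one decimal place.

The two rarest classes, fl p L and FL P l, are the double crossovers. Comparing them with the parentals, only the l allele has switched, so l is the middle locus and the order is p – l – fl.
Crossovers in the p–l interval produce the single-crossover classes fl P l and FL p L (138 + 128 = 266) plus the double crossovers (13).
RF(p–l) = (266 + 13) / 2164 = 279/2164 = 0.1289 → 12.9 cM.

12.9 cM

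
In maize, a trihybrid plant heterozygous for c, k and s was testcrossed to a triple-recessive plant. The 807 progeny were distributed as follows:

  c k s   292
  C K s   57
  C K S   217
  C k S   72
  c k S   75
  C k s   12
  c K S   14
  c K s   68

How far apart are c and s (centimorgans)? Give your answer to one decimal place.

19.6 centimorgans

The two most frequent reciprocal classes, C K S and c k s, are the parental types, so the F1 was C K S / c k s.
The two rarest classes, c K S and C k s, are the double crossovers. Comparing them with the parentals, only the c allele has switched, so c is the middle locus and the order is k – c – s.
Crossovers in the c–s interval produce the single-crossover classes C K s and c k S (57 + 75 = 132) plus the double crossovers (26).
RF(c–s) = (132 + 26) / 807 = 158/807 = 0.1958 → 19.6 centimorgans.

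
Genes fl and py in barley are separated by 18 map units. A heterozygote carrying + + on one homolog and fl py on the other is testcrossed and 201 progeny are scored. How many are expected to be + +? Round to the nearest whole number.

A map distance of 18 map units corresponds to a recombination frequency of 0.180.
The F1 is + + / fl py, so + + is a parental gamete class with expected frequency (1 − r)/2 = 0.820/2 = 0.4100.
Expected number = 0.4100 × 201 = 82.41 ≈ 82.

82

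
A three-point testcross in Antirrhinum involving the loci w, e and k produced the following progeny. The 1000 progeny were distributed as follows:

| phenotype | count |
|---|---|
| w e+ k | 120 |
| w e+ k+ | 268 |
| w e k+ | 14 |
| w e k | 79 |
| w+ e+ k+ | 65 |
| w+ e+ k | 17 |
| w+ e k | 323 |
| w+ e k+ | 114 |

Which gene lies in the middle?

The two most frequent reciprocal classes, w+ e k and w e+ k+, are the parental types, so the F1 was w+ e k / w e+ k+.
The two rarest classes, w+ e+ k and w e k+, are the double crossovers. Comparing them with the parentals, only the e allele has switched, so e is the middle locus and the order is k – e – w.

e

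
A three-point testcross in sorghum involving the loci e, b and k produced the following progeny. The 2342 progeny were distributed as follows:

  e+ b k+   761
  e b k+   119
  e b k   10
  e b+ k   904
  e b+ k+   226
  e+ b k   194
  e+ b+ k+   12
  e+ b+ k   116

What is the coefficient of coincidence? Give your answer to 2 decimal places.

0.45

The two most frequent reciprocal classes, e+ b k+ and e b+ k, are the parental types, so the F1 was e+ b k+ / e b+ k.
The two rarest classes, e+ b+ k+ and e b k, are the double crossovers. Comparing them with the parentals, only the b allele has switched, so b is the middle locus and the order is k – b – e.
k–b: (420 + 22)/2342 = 0.1887; b–e: (235 + 22)/2342 = 0.1097.
Expected DCO frequency = 0.1887 × 0.1097 ≈ 0.02070; observed = 22/2342 ≈ 0.00939.
Coefficient of coincidence = 0.00939/0.02070 ≈ 0.45.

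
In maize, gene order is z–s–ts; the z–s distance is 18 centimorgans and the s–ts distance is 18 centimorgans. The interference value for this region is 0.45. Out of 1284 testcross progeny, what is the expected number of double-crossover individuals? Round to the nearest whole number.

23

Map distances give recombination frequencies of 0.180 and 0.180 for the two intervals.
With interference 0.45 (so coincidence = 0.55), expected double-crossover frequency = 0.180 × 0.180 × 0.55 = 0.01782.
Expected number = 0.01782 × 1284 = 22.88 ≈ 23.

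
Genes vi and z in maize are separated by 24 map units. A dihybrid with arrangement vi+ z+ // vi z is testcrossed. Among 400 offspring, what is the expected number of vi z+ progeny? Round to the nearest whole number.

48

A map distance of 24 map units corresponds to a recombination frequency of 0.240.
The F1 is vi+ z+ / vi z, so vi z+ is a recombinant gamete class with expected frequency r/2 = 0.240/2 = 0.1200.
Expected number = 0.1200 × 400 = 48.00 ≈ 48.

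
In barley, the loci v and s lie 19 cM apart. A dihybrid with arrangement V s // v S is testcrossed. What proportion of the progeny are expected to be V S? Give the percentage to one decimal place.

A map distance of 19 cM corresponds to a recombination frequency of 0.190.
The F1 is V s / v S, so V S is a recombinant gamete class with expected frequency r/2 = 0.190/2 = 0.0950.
That is 0.0950 = 9.5% of the progeny.

9.5%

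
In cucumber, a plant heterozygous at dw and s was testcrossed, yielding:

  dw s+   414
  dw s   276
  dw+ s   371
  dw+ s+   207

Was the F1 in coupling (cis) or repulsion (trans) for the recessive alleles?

trans

The two most frequent classes are dw+ s (371) and dw s+ (414); these are the parental (non-recombinant) types.
So the F1 carried dw+ s on one chromosome and dw s+ on the other — the recessive alleles are on opposite chromosomes (trans / repulsion).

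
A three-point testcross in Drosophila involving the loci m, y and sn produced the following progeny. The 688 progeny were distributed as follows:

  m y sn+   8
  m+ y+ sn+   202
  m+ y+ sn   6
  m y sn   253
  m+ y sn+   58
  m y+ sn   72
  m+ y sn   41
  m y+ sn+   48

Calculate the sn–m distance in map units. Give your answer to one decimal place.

The two most frequent reciprocal classes, m y sn and m+ y+ sn+, are the parental types, so the F1 was m y sn / m+ y+ sn+.
The two rarest classes, m y sn+ and m+ y+ sn, are the double crossovers. Comparing them with the parentals, only the sn allele has switched, so sn is the middle locus and the order is y – sn – m.
Crossovers in the sn–m interval produce the single-crossover classes m+ y sn and m y+ sn+ (41 + 48 = 89) plus the double crossovers (14).
RF(sn–m) = (89 + 14) / 688 = 103/688 = 0.1497 → 15.0 map units.

15.0 map units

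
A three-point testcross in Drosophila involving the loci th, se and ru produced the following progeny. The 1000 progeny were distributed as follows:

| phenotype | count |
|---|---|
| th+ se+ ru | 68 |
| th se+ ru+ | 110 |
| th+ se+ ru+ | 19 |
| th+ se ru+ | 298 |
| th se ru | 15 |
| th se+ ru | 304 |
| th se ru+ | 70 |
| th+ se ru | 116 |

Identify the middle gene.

The two most frequent reciprocal classes, th se+ ru and th+ se ru+, are the parental types, so the F1 was th se+ ru / th+ se ru+.
The two rarest classes, th se ru and th+ se+ ru+, are the double crossovers. Comparing them with the parentals, only the se allele has switched, so se is the middle locus and the order is ru – se – th.

se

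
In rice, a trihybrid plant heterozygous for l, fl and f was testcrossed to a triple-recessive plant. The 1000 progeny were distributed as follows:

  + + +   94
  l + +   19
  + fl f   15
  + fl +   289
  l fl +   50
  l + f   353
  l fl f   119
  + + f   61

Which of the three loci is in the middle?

The two most frequent reciprocal classes, l + f and + fl +, are the parental types, so the F1 was l + f / + fl +.
The two rarest classes, l + + and + fl f, are the double crossovers. Comparing them with the parentals, only the f allele has switched, so f is the middle locus and the order is l – f – fl.

f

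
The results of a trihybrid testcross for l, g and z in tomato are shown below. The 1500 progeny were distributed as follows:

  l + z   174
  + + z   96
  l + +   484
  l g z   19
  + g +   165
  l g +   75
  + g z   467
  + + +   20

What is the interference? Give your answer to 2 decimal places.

0.26

The two most frequent reciprocal classes, + g z and l + +, are the parental types, so the F1 was + g z / l + +.
The two rarest classes, l g z and + + +, are the double crossovers. Comparing them with the parentals, only the l allele has switched, so l is the middle locus and the order is z – l – g.
z–l: (339 + 39)/1500 = 0.2520; l–g: (171 + 39)/1500 = 0.1400.
Expected DCO frequency = 0.2520 × 0.1400 ≈ 0.03528; observed = 39/1500 ≈ 0.02600.
Coefficient of coincidence = 0.02600/0.03528 ≈ 0.74; interference = 1 − 0.74 = 0.26.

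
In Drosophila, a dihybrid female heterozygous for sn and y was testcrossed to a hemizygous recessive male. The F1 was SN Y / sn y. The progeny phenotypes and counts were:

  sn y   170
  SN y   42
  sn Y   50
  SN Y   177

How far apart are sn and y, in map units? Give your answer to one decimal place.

The recombinant classes are SN y and sn Y: 42 + 50 = 92.
Recombination frequency = 92/439 = 0.2096 ≈ 21.0%, i.e. 21.0 map units.

21.0 map units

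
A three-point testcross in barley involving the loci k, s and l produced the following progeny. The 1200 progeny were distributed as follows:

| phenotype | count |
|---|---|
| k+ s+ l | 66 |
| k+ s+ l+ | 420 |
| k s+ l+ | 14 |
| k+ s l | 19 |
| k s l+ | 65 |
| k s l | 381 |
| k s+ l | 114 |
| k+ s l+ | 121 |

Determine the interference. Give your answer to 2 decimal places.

0.10

The two most frequent reciprocal classes, k s l and k+ s+ l+, are the parental types, so the F1 was k s l / k+ s+ l+.
The two rarest classes, k+ s l and k s+ l+, are the double crossovers. Comparing them with the parentals, only the k allele has switched, so k is the middle locus and the order is s – k – l.
s–k: (235 + 33)/1200 = 0.2233; k–l: (131 + 33)/1200 = 0.1367.
Expected DCO frequency = 0.2233 × 0.1367 ≈ 0.03053; observed = 33/1200 ≈ 0.02750.
Coefficient of coincidence = 0.02750/0.03053 ≈ 0.90; interference = 1 − 0.90 = 0.10.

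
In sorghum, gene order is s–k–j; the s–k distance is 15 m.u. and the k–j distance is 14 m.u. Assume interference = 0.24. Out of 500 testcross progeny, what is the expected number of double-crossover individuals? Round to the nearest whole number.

8

Map distances give recombination frequencies of 0.150 and 0.140 for the two intervals.
With interference 0.24 (so coincidence = 0.76), expected double-crossover frequency = 0.150 × 0.140 × 0.76 = 0.01596.
Expected number = 0.01596 × 500 = 7.98 ≈ 8.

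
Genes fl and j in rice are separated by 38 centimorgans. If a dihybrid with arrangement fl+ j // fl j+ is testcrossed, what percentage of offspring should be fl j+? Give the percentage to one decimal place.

31.0%

A map distance of 38 centimorgans corresponds to a recombination frequency of 0.380.
The F1 is fl+ j / fl j+, so fl j+ is a parental gamete class with expected frequency (1 − r)/2 = 0.620/2 = 0.3100.
That is 0.3100 = 31.0% of the progeny.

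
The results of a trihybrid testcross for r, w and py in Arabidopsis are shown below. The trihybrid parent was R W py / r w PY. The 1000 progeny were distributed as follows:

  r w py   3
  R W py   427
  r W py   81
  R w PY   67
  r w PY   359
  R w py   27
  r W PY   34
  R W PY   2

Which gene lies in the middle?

py

The two rarest classes, R W PY and r w py, are the double crossovers. Comparing them with the parentals, only the py allele has switched, so py is the middle locus and the order is r – py – w.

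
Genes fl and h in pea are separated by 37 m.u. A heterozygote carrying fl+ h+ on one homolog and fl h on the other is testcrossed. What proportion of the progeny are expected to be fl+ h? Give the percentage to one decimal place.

18.5%

A map distance of 37 m.u. corresponds to a recombination frequency of 0.370.
The F1 is fl+ h+ / fl h, so fl+ h is a recombinant gamete class with expected frequency r/2 = 0.370/2 = 0.1850.
That is 0.1850 = 18.5% of the progeny.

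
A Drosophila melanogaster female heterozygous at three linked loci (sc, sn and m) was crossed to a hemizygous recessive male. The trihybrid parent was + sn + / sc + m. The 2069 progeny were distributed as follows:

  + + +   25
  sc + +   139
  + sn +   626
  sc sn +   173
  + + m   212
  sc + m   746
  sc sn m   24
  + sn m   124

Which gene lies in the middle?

The two rarest classes, + + + and sc sn m, are the double crossovers. Comparing them with the parentals, only the sn allele has switched, so sn is the middle locus and the order is m – sn – sc.

sn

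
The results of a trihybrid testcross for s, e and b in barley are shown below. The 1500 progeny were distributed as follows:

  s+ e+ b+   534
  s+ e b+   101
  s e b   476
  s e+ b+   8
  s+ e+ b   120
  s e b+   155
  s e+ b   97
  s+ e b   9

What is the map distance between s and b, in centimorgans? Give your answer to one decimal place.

The two most frequent reciprocal classes, s e b and s+ e+ b+, are the parental types, so the F1 was s e b / s+ e+ b+.
The two rarest classes, s+ e b and s e+ b+, are the double crossovers. Comparing them with the parentals, only the s allele has switched, so s is the middle locus and the order is e – s – b.
Crossovers in the s–b interval produce the single-crossover classes s e b+ and s+ e+ b (155 + 120 = 275) plus the double crossovers (17).
RF(s–b) = (275 + 17) / 1500 = 292/1500 = 0.1947 → 19.5 centimorgans.

19.5 centimorgans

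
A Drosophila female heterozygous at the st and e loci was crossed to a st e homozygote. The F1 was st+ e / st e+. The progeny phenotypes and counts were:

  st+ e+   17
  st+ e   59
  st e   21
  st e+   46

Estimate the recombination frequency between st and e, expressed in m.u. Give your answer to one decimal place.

The recombinant classes are st+ e+ and st e: 17 + 21 = 38.
Recombination frequency = 38/143 = 0.2657 ≈ 26.6%, i.e. 26.6 m.u.

26.6 m.u.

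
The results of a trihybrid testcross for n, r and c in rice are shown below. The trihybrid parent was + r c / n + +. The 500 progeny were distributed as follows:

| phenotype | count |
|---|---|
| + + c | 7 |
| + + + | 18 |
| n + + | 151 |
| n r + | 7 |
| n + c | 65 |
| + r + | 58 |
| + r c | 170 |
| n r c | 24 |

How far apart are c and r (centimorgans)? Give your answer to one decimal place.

27.4 centimorgans

The two rarest classes, + + c and n r +, are the double crossovers. Comparing them with the parentals, only the r allele has switched, so r is the middle locus and the order is c – r – n.
Crossovers in the c–r interval produce the single-crossover classes + r + and n + c (58 + 65 = 123) plus the double crossovers (14).
RF(c–r) = (123 + 14) / 500 = 137/500 = 0.2740 → 27.4 centimorgans.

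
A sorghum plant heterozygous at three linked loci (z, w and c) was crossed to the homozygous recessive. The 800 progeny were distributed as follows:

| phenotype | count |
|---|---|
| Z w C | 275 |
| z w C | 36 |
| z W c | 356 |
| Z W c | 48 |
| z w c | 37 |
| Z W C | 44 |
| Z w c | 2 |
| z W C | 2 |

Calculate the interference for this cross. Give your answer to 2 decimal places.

The two most frequent reciprocal classes, z W c and Z w C, are the parental types, so the F1 was z W c / Z w C.
The two rarest classes, z W C and Z w c, are the double crossovers. Comparing them with the parentals, only the c allele has switched, so c is the middle locus and the order is z – c – w.
z–c: (84 + 4)/800 = 0.1100; c–w: (81 + 4)/800 = 0.1062.
Expected DCO frequency = 0.1100 × 0.1062 ≈ 0.01168; observed = 4/800 ≈ 0.00500.
Coefficient of coincidence = 0.00500/0.01168 ≈ 0.43; interference = 1 − 0.43 = 0.57.

0.57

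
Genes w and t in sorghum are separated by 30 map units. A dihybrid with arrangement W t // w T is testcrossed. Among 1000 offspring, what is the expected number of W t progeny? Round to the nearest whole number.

350

A map distance of 30 map units corresponds to a recombination frequency of 0.300.
The F1 is W t / w T, so W t is a parental gamete class with expected frequency (1 − r)/2 = 0.700/2 = 0.3500.
Expected number = 0.3500 × 1000 = 350.00 ≈ 350.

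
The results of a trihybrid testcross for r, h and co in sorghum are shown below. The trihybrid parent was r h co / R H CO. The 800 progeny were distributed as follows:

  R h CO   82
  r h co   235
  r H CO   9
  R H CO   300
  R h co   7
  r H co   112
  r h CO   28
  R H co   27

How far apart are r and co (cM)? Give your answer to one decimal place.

8.9 cM

The two rarest classes, R h co and r H CO, are the double crossovers. Comparing them with the parentals, only the r allele has switched, so r is the middle locus and the order is h – r – co.
Crossovers in the r–co interval produce the single-crossover classes r h CO and R H co (28 + 27 = 55) plus the double crossovers (16).
RF(r–co) = (55 + 16) / 800 = 71/800 = 0.0887 → 8.9 cM.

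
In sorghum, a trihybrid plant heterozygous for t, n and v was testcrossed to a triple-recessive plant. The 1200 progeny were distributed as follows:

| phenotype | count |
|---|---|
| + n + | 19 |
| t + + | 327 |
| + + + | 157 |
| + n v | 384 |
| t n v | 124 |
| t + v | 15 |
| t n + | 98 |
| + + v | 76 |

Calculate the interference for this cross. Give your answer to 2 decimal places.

The two most frequent reciprocal classes, + n v and t + +, are the parental types, so the F1 was + n v / t + +.
The two rarest classes, + n + and t + v, are the double crossovers. Comparing them with the parentals, only the v allele has switched, so v is the middle locus and the order is n – v – t.
n–v: (174 + 34)/1200 = 0.1733; v–t: (281 + 34)/1200 = 0.2625.
Expected DCO frequency = 0.1733 × 0.2625 ≈ 0.04549; observed = 34/1200 ≈ 0.02833.
Coefficient of coincidence = 0.02833/0.04549 ≈ 0.62; interference = 1 − 0.62 = 0.38.

0.38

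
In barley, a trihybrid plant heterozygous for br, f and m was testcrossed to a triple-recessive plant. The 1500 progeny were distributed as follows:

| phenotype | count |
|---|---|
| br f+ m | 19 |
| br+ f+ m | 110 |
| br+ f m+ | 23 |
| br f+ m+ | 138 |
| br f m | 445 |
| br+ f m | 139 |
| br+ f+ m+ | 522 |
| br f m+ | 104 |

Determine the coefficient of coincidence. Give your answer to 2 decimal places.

The two most frequent reciprocal classes, br f m and br+ f+ m+, are the parental types, so the F1 was br f m / br+ f+ m+.
The two rarest classes, br f+ m and br+ f m+, are the double crossovers. Comparing them with the parentals, only the f allele has switched, so f is the middle locus and the order is br – f – m.
br–f: (277 + 42)/1500 = 0.2127; f–m: (214 + 42)/1500 = 0.1707.
Expected DCO frequency = 0.2127 × 0.1707 ≈ 0.03631; observed = 42/1500 ≈ 0.02800.
Coefficient of coincidence = 0.02800/0.03631 ≈ 0.77.

0.77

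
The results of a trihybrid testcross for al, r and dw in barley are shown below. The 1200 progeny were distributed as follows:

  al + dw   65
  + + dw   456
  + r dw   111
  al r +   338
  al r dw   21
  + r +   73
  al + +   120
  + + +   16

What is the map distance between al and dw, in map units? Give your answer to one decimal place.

14.6 map units

The two most frequent reciprocal classes, + + dw and al r +, are the parental types, so the F1 was + + dw / al r +.
The two rarest classes, + + + and al r dw, are the double crossovers. Comparing them with the parentals, only the dw allele has switched, so dw is the middle locus and the order is al – dw – r.
Crossovers in the al–dw interval produce the single-crossover classes al + dw and + r + (65 + 73 = 138) plus the double crossovers (37).
RF(al–dw) = (138 + 37) / 1200 = 175/1200 = 0.1458 → 14.6 map units.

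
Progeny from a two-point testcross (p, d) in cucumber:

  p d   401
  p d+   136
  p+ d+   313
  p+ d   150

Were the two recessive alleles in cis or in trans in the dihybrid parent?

The two most frequent classes are p+ d+ (313) and p d (401); these are the parental (non-recombinant) types.
So the F1 carried p+ d+ on one chromosome and p d on the other — the recessive alleles are on the same chromosome (cis / coupling).

cis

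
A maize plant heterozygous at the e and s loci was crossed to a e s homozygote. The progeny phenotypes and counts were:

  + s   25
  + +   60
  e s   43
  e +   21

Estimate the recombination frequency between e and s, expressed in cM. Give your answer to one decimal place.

30.9 cM

The two most frequent classes, + + (60) and e s (43), are the parental types, so the F1 was + + / e s.
The recombinant classes are + s and e +: 25 + 21 = 46.
Recombination frequency = 46/149 = 0.3087 ≈ 30.9%, i.e. 30.9 cM.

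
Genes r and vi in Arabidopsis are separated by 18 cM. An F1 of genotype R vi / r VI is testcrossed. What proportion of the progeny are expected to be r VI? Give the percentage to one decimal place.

41.0%

A map distance of 18 cM corresponds to a recombination frequency of 0.180.
The F1 is R vi / r VI, so r VI is a parental gamete class with expected frequency (1 − r)/2 = 0.820/2 = 0.4100.
That is 0.4100 = 41.0% of the progeny.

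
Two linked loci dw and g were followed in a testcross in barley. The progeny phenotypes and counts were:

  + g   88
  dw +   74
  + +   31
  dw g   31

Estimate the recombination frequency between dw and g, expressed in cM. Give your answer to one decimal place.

The two most frequent classes, + g (88) and dw + (74), are the parental types, so the F1 was + g / dw +.
The recombinant classes are + + and dw g: 31 + 31 = 62.
Recombination frequency = 62/224 = 0.2768 ≈ 27.7%, i.e. 27.7 cM.

27.7 cM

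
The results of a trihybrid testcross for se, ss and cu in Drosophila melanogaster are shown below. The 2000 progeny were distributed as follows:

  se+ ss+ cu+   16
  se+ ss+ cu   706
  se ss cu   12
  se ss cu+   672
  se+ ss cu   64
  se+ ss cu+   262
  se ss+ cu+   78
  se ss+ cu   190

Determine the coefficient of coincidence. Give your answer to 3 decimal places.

The two most frequent reciprocal classes, se ss cu+ and se+ ss+ cu, are the parental types, so the F1 was se ss cu+ / se+ ss+ cu.
The two rarest classes, se ss cu and se+ ss+ cu+, are the double crossovers. Comparing them with the parentals, only the cu allele has switched, so cu is the middle locus and the order is ss – cu – se.
ss–cu: (142 + 28)/2000 = 0.0850; cu–se: (452 + 28)/2000 = 0.2400.
Expected DCO frequency = 0.0850 × 0.2400 ≈ 0.02040; observed = 28/2000 ≈ 0.01400.
Coefficient of coincidence = 0.01400/0.02040 ≈ 0.686.

0.686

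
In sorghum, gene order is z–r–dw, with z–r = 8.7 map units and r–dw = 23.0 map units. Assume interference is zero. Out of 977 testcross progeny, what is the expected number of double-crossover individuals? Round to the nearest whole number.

20

Map distances give recombination frequencies of 0.087 and 0.230 for the two intervals.
With no interference, expected double-crossover frequency = 0.087 × 0.230 = 0.02001.
Expected number = 0.02001 × 977 = 19.55 ≈ 20.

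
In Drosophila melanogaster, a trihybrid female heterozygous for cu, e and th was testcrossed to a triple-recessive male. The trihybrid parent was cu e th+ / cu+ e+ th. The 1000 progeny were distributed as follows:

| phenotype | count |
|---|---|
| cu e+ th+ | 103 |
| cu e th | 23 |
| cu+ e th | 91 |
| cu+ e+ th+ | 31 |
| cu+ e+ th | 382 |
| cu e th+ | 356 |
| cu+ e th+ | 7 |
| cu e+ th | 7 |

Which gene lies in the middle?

cu

The two rarest classes, cu+ e th+ and cu e+ th, are the double crossovers. Comparing them with the parentals, only the cu allele has switched, so cu is the middle locus and the order is th – cu – e.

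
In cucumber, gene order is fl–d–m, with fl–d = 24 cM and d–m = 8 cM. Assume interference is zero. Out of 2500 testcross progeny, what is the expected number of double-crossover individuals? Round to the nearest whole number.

Map distances give recombination frequencies of 0.240 and 0.080 for the two intervals.
With no interference, expected double-crossover frequency = 0.240 × 0.080 = 0.01920.
Expected number = 0.01920 × 2500 = 48.00 ≈ 48.

48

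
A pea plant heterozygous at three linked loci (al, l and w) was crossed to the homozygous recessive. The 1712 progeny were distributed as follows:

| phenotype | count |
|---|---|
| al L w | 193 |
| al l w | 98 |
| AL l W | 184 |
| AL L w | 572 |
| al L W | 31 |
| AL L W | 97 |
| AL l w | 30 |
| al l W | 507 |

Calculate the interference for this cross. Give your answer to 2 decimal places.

0.07

The two most frequent reciprocal classes, al l W and AL L w, are the parental types, so the F1 was al l W / AL L w.
The two rarest classes, al L W and AL l w, are the double crossovers. Comparing them with the parentals, only the l allele has switched, so l is the middle locus and the order is al – l – w.
al–l: (377 + 61)/1712 = 0.2558; l–w: (195 + 61)/1712 = 0.1495.
Expected DCO frequency = 0.2558 × 0.1495 ≈ 0.03824; observed = 61/1712 ≈ 0.03563.
Coefficient of coincidence = 0.03563/0.03824 ≈ 0.93; interference = 1 − 0.93 = 0.07.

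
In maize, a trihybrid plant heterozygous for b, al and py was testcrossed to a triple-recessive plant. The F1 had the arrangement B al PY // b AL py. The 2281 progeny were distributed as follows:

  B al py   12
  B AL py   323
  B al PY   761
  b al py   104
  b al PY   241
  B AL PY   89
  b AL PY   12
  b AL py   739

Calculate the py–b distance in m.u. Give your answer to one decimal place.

The two rarest classes, B al py and b AL PY, are the double crossovers. Comparing them with the parentals, only the py allele has switched, so py is the middle locus and the order is al – py – b.
Crossovers in the py–b interval produce the single-crossover classes b al PY and B AL py (241 + 323 = 564) plus the double crossovers (24).
RF(py–b) = (564 + 24) / 2281 = 588/2281 = 0.2578 → 25.8 m.u.

25.8 m.u.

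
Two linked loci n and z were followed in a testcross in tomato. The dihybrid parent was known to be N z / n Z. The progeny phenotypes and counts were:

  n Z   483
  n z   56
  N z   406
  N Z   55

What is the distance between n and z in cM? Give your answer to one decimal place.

11.1 cM

The recombinant classes are N Z and n z: 55 + 56 = 111.
Recombination frequency = 111/1000 = 0.1110 ≈ 11.1%, i.e. 11.1 cM.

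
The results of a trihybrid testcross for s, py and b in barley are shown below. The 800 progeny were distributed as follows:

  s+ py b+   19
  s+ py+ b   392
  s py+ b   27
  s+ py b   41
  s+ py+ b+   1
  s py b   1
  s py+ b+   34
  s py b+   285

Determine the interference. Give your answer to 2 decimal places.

The two most frequent reciprocal classes, s py b+ and s+ py+ b, are the parental types, so the F1 was s py b+ / s+ py+ b.
The two rarest classes, s py b and s+ py+ b+, are the double crossovers. Comparing them with the parentals, only the b allele has switched, so b is the middle locus and the order is py – b – s.
py–b: (75 + 2)/800 = 0.0963; b–s: (46 + 2)/800 = 0.0600.
Expected DCO frequency = 0.0963 × 0.0600 ≈ 0.00578; observed = 2/800 ≈ 0.00250.
Coefficient of coincidence = 0.00250/0.00578 ≈ 0.43; interference = 1 − 0.43 = 0.57.

0.57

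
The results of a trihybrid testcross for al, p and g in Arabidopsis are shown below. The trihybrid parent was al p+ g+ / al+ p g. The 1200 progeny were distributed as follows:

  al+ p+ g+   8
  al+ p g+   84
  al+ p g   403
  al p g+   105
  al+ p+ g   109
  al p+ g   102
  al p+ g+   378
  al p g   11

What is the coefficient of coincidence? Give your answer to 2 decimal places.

The two rarest classes, al+ p+ g+ and al p g, are the double crossovers. Comparing them with the parentals, only the al allele has switched, so al is the middle locus and the order is p – al – g.
p–al: (214 + 19)/1200 = 0.1942; al–g: (186 + 19)/1200 = 0.1708.
Expected DCO frequency = 0.1942 × 0.1708 ≈ 0.03317; observed = 19/1200 ≈ 0.01583.
Coefficient of coincidence = 0.01583/0.03317 ≈ 0.48.

0.48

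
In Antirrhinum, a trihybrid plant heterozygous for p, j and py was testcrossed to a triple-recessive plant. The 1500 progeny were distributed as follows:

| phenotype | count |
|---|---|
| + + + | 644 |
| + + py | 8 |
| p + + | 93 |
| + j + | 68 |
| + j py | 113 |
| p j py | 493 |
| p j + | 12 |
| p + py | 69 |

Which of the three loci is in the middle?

py

The two most frequent reciprocal classes, p j py and + + +, are the parental types, so the F1 was p j py / + + +.
The two rarest classes, p j + and + + py, are the double crossovers. Comparing them with the parentals, only the py allele has switched, so py is the middle locus and the order is j – py – p.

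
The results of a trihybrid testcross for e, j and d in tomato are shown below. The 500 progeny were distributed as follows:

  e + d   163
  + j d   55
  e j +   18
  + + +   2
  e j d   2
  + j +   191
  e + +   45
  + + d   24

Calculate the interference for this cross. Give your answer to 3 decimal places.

0.582

The two most frequent reciprocal classes, e + d and + j +, are the parental types, so the F1 was e + d / + j +.
The two rarest classes, e j d and + + +, are the double crossovers. Comparing them with the parentals, only the j allele has switched, so j is the middle locus and the order is d – j – e.
d–j: (100 + 4)/500 = 0.2080; j–e: (42 + 4)/500 = 0.0920.
Expected DCO frequency = 0.2080 × 0.0920 ≈ 0.01914; observed = 4/500 ≈ 0.00800.
Coefficient of coincidence = 0.00800/0.01914 ≈ 0.418; interference = 1 − 0.418 = 0.582.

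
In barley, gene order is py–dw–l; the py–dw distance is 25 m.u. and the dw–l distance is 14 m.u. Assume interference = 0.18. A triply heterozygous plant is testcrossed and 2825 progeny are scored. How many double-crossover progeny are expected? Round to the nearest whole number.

Map distances give recombination frequencies of 0.250 and 0.140 for the two intervals.
With interference 0.18 (so coincidence = 0.82), expected double-crossover frequency = 0.250 × 0.140 × 0.82 = 0.02870.
Expected number = 0.02870 × 2825 = 81.08 ≈ 81.

81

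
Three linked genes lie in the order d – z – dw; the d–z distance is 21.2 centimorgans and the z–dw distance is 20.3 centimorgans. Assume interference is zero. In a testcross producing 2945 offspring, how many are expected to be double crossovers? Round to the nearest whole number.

Map distances give recombination frequencies of 0.212 and 0.203 for the two intervals.
With no interference, expected double-crossover frequency = 0.212 × 0.203 = 0.04304.
Expected number = 0.04304 × 2945 = 126.74 ≈ 127.

127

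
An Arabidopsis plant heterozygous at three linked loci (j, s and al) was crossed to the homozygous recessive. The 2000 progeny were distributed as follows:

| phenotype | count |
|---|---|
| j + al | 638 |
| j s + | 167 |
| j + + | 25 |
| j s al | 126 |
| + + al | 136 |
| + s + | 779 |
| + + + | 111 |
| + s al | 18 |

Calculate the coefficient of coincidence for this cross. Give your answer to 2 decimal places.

The two most frequent reciprocal classes, + s + and j + al, are the parental types, so the F1 was + s + / j + al.
The two rarest classes, + s al and j + +, are the double crossovers. Comparing them with the parentals, only the al allele has switched, so al is the middle locus and the order is j – al – s.
j–al: (303 + 43)/2000 = 0.1730; al–s: (237 + 43)/2000 = 0.1400.
Expected DCO frequency = 0.1730 × 0.1400 ≈ 0.02422; observed = 43/2000 ≈ 0.02150.
Coefficient of coincidence = 0.02150/0.02422 ≈ 0.89.

0.89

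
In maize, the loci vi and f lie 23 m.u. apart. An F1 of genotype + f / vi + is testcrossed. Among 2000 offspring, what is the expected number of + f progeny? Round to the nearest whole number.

A map distance of 23 m.u. corresponds to a recombination frequency of 0.230.
The F1 is + f / vi +, so + f is a parental gamete class with expected frequency (1 − r)/2 = 0.770/2 = 0.3850.
Expected number = 0.3850 × 2000 = 770.00 ≈ 770.

770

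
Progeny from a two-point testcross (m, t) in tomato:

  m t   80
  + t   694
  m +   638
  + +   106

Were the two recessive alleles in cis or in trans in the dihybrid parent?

The two most frequent classes are + t (694) and m + (638); these are the parental (non-recombinant) types.
So the F1 carried + t on one chromosome and m + on the other — the recessive alleles are on opposite chromosomes (trans / repulsion).

trans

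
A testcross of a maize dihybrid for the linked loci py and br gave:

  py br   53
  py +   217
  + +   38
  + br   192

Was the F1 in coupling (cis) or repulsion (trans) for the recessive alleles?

The two most frequent classes are + br (192) and py + (217); these are the parental (non-recombinant) types.
So the F1 carried + br on one chromosome and py + on the other — the recessive alleles are on opposite chromosomes (trans / repulsion).

trans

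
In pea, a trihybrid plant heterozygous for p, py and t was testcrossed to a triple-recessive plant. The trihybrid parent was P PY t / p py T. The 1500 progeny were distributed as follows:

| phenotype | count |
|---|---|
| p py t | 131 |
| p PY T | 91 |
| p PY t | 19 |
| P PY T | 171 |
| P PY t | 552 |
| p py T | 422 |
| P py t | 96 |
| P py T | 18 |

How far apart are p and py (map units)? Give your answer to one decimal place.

14.9 map units

The two rarest classes, p PY t and P py T, are the double crossovers. Comparing them with the parentals, only the p allele has switched, so p is the middle locus and the order is py – p – t.
Crossovers in the py–p interval produce the single-crossover classes P py t and p PY T (96 + 91 = 187) plus the double crossovers (37).
RF(py–p) = (187 + 37) / 1500 = 224/1500 = 0.1493 → 14.9 map units.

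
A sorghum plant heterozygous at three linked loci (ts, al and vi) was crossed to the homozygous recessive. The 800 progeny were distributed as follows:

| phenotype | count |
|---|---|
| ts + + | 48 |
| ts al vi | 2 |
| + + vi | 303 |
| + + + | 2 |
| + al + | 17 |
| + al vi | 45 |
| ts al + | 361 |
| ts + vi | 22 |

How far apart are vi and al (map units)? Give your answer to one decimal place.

12.1 map units

The two most frequent reciprocal classes, ts al + and + + vi, are the parental types, so the F1 was ts al + / + + vi.
The two rarest classes, ts al vi and + + +, are the double crossovers. Comparing them with the parentals, only the vi allele has switched, so vi is the middle locus and the order is ts – vi – al.
Crossovers in the vi–al interval produce the single-crossover classes ts + + and + al vi (48 + 45 = 93) plus the double crossovers (4).
RF(vi–al) = (93 + 4) / 800 = 97/800 = 0.1212 → 12.1 map units.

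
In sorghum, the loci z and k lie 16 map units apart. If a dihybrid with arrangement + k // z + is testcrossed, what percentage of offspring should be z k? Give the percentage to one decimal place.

8.0%

A map distance of 16 map units corresponds to a recombination frequency of 0.160.
The F1 is + k / z +, so z k is a recombinant gamete class with expected frequency r/2 = 0.160/2 = 0.0800.
That is 0.0800 = 8.0% of the progeny.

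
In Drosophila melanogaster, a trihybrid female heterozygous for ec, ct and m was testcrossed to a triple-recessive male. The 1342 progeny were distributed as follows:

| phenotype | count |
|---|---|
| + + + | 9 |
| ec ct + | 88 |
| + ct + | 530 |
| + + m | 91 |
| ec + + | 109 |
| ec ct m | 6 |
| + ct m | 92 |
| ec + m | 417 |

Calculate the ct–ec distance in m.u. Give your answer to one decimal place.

The two most frequent reciprocal classes, ec + m and + ct +, are the parental types, so the F1 was ec + m / + ct +.
The two rarest classes, ec ct m and + + +, are the double crossovers. Comparing them with the parentals, only the ct allele has switched, so ct is the middle locus and the order is ec – ct – m.
Crossovers in the ec–ct interval produce the single-crossover classes + + m and ec ct + (91 + 88 = 179) plus the double crossovers (15).
RF(ec–ct) = (179 + 15) / 1342 = 194/1342 = 0.1446 → 14.5 m.u.

14.5 m.u.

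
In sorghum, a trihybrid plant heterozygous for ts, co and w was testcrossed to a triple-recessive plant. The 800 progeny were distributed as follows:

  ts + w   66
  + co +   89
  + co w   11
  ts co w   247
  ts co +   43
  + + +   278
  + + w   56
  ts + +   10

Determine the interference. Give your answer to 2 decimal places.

The two most frequent reciprocal classes, + + + and ts co w, are the parental types, so the F1 was + + + / ts co w.
The two rarest classes, ts + + and + co w, are the double crossovers. Comparing them with the parentals, only the ts allele has switched, so ts is the middle locus and the order is co – ts – w.
co–ts: (155 + 21)/800 = 0.2200; ts–w: (99 + 21)/800 = 0.1500.
Expected DCO frequency = 0.2200 × 0.1500 ≈ 0.03300; observed = 21/800 ≈ 0.02625.
Coefficient of coincidence = 0.02625/0.03300 ≈ 0.80; interference = 1 − 0.80 = 0.20.

0.20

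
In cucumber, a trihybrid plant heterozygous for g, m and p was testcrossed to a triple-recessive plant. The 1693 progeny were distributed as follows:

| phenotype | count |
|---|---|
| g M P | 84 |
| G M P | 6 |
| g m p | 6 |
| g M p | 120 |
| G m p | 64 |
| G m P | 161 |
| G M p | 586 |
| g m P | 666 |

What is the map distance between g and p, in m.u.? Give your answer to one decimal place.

17.3 m.u.

The two most frequent reciprocal classes, g m P and G M p, are the parental types, so the F1 was g m P / G M p.
The two rarest classes, g m p and G M P, are the double crossovers. Comparing them with the parentals, only the p allele has switched, so p is the middle locus and the order is m – p – g.
Crossovers in the p–g interval produce the single-crossover classes G m P and g M p (161 + 120 = 281) plus the double crossovers (12).
RF(p–g) = (281 + 12) / 1693 = 293/1693 = 0.1731 → 17.3 m.u.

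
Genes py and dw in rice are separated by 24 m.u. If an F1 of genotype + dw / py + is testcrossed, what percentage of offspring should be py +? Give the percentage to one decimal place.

38.0%

A map distance of 24 m.u. corresponds to a recombination frequency of 0.240.
The F1 is + dw / py +, so py + is a parental gamete class with expected frequency (1 − r)/2 = 0.760/2 = 0.3800.
That is 0.3800 = 38.0% of the progeny.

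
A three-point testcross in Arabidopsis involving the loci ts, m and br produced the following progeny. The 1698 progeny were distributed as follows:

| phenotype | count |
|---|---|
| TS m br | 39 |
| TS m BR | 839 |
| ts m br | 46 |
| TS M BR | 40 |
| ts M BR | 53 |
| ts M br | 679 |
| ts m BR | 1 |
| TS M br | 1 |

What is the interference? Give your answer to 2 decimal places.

0.59

The two most frequent reciprocal classes, ts M br and TS m BR, are the parental types, so the F1 was ts M br / TS m BR.
The two rarest classes, TS M br and ts m BR, are the double crossovers. Comparing them with the parentals, only the ts allele has switched, so ts is the middle locus and the order is m – ts – br.
m–ts: (86 + 2)/1698 = 0.0518; ts–br: (92 + 2)/1698 = 0.0554.
Expected DCO frequency = 0.0518 × 0.0554 ≈ 0.00287; observed = 2/1698 ≈ 0.00118.
Coefficient of coincidence = 0.00118/0.00287 ≈ 0.41; interference = 1 − 0.41 = 0.59.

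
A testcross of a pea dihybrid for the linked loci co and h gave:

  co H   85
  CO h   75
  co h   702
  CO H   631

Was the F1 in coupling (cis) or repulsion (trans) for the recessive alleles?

The two most frequent classes are CO H (631) and co h (702); these are the parental (non-recombinant) types.
So the F1 carried CO H on one chromosome and co h on the other — the recessive alleles are on the same chromosome (cis / coupling).

cis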